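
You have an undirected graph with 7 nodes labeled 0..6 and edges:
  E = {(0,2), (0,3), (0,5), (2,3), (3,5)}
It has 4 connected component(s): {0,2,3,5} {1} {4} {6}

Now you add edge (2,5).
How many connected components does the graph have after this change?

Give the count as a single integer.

Answer: 4

Derivation:
Initial component count: 4
Add (2,5): endpoints already in same component. Count unchanged: 4.
New component count: 4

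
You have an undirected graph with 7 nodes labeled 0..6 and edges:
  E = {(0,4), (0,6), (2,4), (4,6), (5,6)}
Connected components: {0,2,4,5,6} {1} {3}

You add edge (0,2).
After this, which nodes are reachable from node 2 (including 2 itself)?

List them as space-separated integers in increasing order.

Before: nodes reachable from 2: {0,2,4,5,6}
Adding (0,2): both endpoints already in same component. Reachability from 2 unchanged.
After: nodes reachable from 2: {0,2,4,5,6}

Answer: 0 2 4 5 6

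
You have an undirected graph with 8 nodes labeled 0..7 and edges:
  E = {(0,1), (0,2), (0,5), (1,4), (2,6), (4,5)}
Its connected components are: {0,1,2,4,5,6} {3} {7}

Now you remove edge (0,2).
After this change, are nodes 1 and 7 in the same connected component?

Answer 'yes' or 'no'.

Initial components: {0,1,2,4,5,6} {3} {7}
Removing edge (0,2): it was a bridge — component count 3 -> 4.
New components: {0,1,4,5} {2,6} {3} {7}
Are 1 and 7 in the same component? no

Answer: no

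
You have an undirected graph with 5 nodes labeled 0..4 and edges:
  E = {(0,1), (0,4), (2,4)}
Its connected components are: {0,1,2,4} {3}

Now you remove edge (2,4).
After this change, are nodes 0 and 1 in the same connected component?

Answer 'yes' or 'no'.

Initial components: {0,1,2,4} {3}
Removing edge (2,4): it was a bridge — component count 2 -> 3.
New components: {0,1,4} {2} {3}
Are 0 and 1 in the same component? yes

Answer: yes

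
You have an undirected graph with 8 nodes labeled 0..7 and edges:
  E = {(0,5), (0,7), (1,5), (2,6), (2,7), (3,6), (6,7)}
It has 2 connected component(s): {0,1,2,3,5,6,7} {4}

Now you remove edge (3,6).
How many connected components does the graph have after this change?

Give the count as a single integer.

Initial component count: 2
Remove (3,6): it was a bridge. Count increases: 2 -> 3.
  After removal, components: {0,1,2,5,6,7} {3} {4}
New component count: 3

Answer: 3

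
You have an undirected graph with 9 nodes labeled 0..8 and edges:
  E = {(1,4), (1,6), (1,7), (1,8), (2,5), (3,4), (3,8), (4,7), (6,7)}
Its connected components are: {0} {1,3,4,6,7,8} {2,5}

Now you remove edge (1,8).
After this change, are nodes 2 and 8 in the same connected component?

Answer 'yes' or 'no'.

Answer: no

Derivation:
Initial components: {0} {1,3,4,6,7,8} {2,5}
Removing edge (1,8): not a bridge — component count unchanged at 3.
New components: {0} {1,3,4,6,7,8} {2,5}
Are 2 and 8 in the same component? no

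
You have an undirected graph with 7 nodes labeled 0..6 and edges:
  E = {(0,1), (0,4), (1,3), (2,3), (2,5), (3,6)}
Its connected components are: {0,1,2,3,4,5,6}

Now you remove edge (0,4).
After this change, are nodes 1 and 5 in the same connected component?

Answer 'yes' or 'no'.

Answer: yes

Derivation:
Initial components: {0,1,2,3,4,5,6}
Removing edge (0,4): it was a bridge — component count 1 -> 2.
New components: {0,1,2,3,5,6} {4}
Are 1 and 5 in the same component? yes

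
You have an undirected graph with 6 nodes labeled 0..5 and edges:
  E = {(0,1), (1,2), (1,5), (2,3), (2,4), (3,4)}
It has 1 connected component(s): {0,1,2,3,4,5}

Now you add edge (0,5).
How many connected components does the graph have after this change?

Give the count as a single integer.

Initial component count: 1
Add (0,5): endpoints already in same component. Count unchanged: 1.
New component count: 1

Answer: 1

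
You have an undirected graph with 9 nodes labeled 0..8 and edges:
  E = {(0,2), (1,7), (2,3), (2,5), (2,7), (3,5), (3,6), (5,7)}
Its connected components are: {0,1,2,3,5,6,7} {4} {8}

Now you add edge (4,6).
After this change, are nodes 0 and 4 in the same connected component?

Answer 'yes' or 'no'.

Answer: yes

Derivation:
Initial components: {0,1,2,3,5,6,7} {4} {8}
Adding edge (4,6): merges {4} and {0,1,2,3,5,6,7}.
New components: {0,1,2,3,4,5,6,7} {8}
Are 0 and 4 in the same component? yes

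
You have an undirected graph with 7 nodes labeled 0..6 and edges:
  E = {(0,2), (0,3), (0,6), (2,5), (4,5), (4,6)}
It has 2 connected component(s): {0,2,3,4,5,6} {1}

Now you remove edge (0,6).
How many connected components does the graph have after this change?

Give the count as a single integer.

Initial component count: 2
Remove (0,6): not a bridge. Count unchanged: 2.
  After removal, components: {0,2,3,4,5,6} {1}
New component count: 2

Answer: 2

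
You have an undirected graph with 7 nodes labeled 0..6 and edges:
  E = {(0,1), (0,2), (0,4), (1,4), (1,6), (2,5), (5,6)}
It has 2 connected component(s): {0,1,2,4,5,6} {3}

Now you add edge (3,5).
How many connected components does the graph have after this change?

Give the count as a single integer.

Initial component count: 2
Add (3,5): merges two components. Count decreases: 2 -> 1.
New component count: 1

Answer: 1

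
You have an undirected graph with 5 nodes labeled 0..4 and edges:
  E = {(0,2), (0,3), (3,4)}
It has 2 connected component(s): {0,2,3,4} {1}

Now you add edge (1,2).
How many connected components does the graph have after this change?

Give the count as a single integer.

Initial component count: 2
Add (1,2): merges two components. Count decreases: 2 -> 1.
New component count: 1

Answer: 1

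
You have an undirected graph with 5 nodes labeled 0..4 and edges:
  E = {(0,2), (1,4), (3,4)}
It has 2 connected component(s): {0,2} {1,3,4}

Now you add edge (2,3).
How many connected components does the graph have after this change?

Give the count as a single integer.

Initial component count: 2
Add (2,3): merges two components. Count decreases: 2 -> 1.
New component count: 1

Answer: 1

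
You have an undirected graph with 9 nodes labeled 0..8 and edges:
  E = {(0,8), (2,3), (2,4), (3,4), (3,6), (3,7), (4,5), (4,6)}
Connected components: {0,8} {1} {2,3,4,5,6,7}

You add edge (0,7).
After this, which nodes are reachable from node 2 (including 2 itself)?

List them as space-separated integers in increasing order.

Before: nodes reachable from 2: {2,3,4,5,6,7}
Adding (0,7): merges 2's component with another. Reachability grows.
After: nodes reachable from 2: {0,2,3,4,5,6,7,8}

Answer: 0 2 3 4 5 6 7 8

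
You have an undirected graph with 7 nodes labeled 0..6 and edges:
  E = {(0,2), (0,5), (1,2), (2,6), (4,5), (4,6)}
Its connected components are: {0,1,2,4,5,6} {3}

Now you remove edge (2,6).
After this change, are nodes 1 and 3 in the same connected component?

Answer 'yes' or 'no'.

Answer: no

Derivation:
Initial components: {0,1,2,4,5,6} {3}
Removing edge (2,6): not a bridge — component count unchanged at 2.
New components: {0,1,2,4,5,6} {3}
Are 1 and 3 in the same component? no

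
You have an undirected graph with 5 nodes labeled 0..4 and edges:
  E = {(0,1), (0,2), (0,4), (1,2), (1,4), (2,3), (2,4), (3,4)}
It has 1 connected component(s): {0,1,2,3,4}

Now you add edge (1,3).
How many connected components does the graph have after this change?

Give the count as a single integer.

Answer: 1

Derivation:
Initial component count: 1
Add (1,3): endpoints already in same component. Count unchanged: 1.
New component count: 1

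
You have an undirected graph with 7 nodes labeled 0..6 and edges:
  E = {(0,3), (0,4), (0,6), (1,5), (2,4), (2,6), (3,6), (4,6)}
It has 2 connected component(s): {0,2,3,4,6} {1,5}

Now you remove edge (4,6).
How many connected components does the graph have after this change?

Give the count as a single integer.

Answer: 2

Derivation:
Initial component count: 2
Remove (4,6): not a bridge. Count unchanged: 2.
  After removal, components: {0,2,3,4,6} {1,5}
New component count: 2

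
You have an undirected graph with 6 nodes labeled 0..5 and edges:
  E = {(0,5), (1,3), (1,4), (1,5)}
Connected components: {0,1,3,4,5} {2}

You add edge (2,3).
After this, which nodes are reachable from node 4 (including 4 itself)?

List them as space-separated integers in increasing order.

Answer: 0 1 2 3 4 5

Derivation:
Before: nodes reachable from 4: {0,1,3,4,5}
Adding (2,3): merges 4's component with another. Reachability grows.
After: nodes reachable from 4: {0,1,2,3,4,5}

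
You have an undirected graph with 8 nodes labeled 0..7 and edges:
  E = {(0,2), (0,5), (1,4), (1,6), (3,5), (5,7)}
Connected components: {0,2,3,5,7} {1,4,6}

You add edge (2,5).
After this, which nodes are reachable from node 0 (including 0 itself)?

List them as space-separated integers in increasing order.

Answer: 0 2 3 5 7

Derivation:
Before: nodes reachable from 0: {0,2,3,5,7}
Adding (2,5): both endpoints already in same component. Reachability from 0 unchanged.
After: nodes reachable from 0: {0,2,3,5,7}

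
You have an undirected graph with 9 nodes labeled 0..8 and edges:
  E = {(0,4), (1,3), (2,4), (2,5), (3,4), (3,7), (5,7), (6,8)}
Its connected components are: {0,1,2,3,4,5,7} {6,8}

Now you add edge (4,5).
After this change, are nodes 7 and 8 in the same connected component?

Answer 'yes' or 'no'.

Answer: no

Derivation:
Initial components: {0,1,2,3,4,5,7} {6,8}
Adding edge (4,5): both already in same component {0,1,2,3,4,5,7}. No change.
New components: {0,1,2,3,4,5,7} {6,8}
Are 7 and 8 in the same component? no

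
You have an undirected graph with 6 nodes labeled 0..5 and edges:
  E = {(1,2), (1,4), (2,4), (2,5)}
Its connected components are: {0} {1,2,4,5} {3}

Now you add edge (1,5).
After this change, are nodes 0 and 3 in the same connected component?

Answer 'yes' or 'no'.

Answer: no

Derivation:
Initial components: {0} {1,2,4,5} {3}
Adding edge (1,5): both already in same component {1,2,4,5}. No change.
New components: {0} {1,2,4,5} {3}
Are 0 and 3 in the same component? no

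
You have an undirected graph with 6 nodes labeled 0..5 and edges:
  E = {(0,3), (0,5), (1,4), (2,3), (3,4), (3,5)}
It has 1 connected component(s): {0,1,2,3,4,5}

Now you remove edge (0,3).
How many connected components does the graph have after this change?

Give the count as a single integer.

Answer: 1

Derivation:
Initial component count: 1
Remove (0,3): not a bridge. Count unchanged: 1.
  After removal, components: {0,1,2,3,4,5}
New component count: 1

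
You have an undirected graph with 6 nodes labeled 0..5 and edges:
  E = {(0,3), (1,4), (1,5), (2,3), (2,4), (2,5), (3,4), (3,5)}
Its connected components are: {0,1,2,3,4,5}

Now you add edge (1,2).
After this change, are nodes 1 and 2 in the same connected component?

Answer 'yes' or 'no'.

Answer: yes

Derivation:
Initial components: {0,1,2,3,4,5}
Adding edge (1,2): both already in same component {0,1,2,3,4,5}. No change.
New components: {0,1,2,3,4,5}
Are 1 and 2 in the same component? yes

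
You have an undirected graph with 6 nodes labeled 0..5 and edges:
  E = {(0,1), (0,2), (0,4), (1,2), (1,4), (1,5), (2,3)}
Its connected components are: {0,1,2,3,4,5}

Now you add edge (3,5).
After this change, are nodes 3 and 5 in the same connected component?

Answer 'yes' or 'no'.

Answer: yes

Derivation:
Initial components: {0,1,2,3,4,5}
Adding edge (3,5): both already in same component {0,1,2,3,4,5}. No change.
New components: {0,1,2,3,4,5}
Are 3 and 5 in the same component? yes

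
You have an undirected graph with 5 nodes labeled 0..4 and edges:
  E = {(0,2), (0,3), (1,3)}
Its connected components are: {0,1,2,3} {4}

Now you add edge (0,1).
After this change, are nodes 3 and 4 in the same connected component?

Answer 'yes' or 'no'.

Answer: no

Derivation:
Initial components: {0,1,2,3} {4}
Adding edge (0,1): both already in same component {0,1,2,3}. No change.
New components: {0,1,2,3} {4}
Are 3 and 4 in the same component? no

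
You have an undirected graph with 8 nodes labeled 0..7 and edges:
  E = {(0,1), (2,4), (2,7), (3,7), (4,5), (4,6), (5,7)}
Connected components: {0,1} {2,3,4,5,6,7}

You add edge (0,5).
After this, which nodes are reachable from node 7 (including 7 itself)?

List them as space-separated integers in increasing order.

Before: nodes reachable from 7: {2,3,4,5,6,7}
Adding (0,5): merges 7's component with another. Reachability grows.
After: nodes reachable from 7: {0,1,2,3,4,5,6,7}

Answer: 0 1 2 3 4 5 6 7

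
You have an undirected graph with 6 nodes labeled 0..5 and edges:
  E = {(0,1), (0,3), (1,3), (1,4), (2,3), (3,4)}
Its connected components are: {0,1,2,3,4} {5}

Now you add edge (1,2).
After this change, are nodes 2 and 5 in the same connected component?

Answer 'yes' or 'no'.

Initial components: {0,1,2,3,4} {5}
Adding edge (1,2): both already in same component {0,1,2,3,4}. No change.
New components: {0,1,2,3,4} {5}
Are 2 and 5 in the same component? no

Answer: no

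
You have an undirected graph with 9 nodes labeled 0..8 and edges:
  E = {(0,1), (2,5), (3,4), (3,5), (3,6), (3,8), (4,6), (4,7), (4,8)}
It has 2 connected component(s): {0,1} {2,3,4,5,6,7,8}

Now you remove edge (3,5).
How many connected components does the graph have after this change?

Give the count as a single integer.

Answer: 3

Derivation:
Initial component count: 2
Remove (3,5): it was a bridge. Count increases: 2 -> 3.
  After removal, components: {0,1} {2,5} {3,4,6,7,8}
New component count: 3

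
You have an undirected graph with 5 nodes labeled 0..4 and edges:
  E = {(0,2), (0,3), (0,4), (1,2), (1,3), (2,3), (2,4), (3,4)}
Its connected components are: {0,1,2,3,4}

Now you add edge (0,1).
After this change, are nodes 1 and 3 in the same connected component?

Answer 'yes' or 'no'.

Answer: yes

Derivation:
Initial components: {0,1,2,3,4}
Adding edge (0,1): both already in same component {0,1,2,3,4}. No change.
New components: {0,1,2,3,4}
Are 1 and 3 in the same component? yes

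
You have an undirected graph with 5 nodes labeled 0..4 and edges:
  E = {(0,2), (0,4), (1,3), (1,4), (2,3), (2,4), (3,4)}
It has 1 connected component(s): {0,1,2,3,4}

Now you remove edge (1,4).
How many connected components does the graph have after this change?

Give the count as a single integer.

Answer: 1

Derivation:
Initial component count: 1
Remove (1,4): not a bridge. Count unchanged: 1.
  After removal, components: {0,1,2,3,4}
New component count: 1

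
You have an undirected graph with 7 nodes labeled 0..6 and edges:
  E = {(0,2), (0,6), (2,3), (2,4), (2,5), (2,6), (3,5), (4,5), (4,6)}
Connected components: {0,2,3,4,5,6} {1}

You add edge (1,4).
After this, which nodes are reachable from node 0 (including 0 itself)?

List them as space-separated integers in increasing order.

Before: nodes reachable from 0: {0,2,3,4,5,6}
Adding (1,4): merges 0's component with another. Reachability grows.
After: nodes reachable from 0: {0,1,2,3,4,5,6}

Answer: 0 1 2 3 4 5 6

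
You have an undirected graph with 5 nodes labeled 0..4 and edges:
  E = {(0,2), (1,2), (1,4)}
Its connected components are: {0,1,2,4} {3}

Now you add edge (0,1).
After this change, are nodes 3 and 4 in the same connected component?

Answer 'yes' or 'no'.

Initial components: {0,1,2,4} {3}
Adding edge (0,1): both already in same component {0,1,2,4}. No change.
New components: {0,1,2,4} {3}
Are 3 and 4 in the same component? no

Answer: no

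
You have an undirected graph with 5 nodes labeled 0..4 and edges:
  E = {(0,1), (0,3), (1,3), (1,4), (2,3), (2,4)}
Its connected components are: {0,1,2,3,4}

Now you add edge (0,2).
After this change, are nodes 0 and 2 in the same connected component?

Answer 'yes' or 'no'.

Answer: yes

Derivation:
Initial components: {0,1,2,3,4}
Adding edge (0,2): both already in same component {0,1,2,3,4}. No change.
New components: {0,1,2,3,4}
Are 0 and 2 in the same component? yes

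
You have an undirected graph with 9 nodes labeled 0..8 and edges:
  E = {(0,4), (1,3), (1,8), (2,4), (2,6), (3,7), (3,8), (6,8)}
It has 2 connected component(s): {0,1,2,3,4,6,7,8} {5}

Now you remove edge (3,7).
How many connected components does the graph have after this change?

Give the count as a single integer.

Answer: 3

Derivation:
Initial component count: 2
Remove (3,7): it was a bridge. Count increases: 2 -> 3.
  After removal, components: {0,1,2,3,4,6,8} {5} {7}
New component count: 3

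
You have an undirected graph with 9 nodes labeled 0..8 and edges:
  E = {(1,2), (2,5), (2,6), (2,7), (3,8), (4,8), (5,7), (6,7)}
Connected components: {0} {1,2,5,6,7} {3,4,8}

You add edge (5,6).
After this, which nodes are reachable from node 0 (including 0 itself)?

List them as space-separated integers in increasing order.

Answer: 0

Derivation:
Before: nodes reachable from 0: {0}
Adding (5,6): both endpoints already in same component. Reachability from 0 unchanged.
After: nodes reachable from 0: {0}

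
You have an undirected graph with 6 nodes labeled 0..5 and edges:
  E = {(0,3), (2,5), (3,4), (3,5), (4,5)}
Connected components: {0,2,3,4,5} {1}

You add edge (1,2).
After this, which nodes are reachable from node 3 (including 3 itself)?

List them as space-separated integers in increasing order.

Answer: 0 1 2 3 4 5

Derivation:
Before: nodes reachable from 3: {0,2,3,4,5}
Adding (1,2): merges 3's component with another. Reachability grows.
After: nodes reachable from 3: {0,1,2,3,4,5}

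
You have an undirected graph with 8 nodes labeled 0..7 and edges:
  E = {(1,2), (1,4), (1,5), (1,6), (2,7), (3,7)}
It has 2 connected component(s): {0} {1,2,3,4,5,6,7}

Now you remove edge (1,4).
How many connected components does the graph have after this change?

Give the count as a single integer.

Answer: 3

Derivation:
Initial component count: 2
Remove (1,4): it was a bridge. Count increases: 2 -> 3.
  After removal, components: {0} {1,2,3,5,6,7} {4}
New component count: 3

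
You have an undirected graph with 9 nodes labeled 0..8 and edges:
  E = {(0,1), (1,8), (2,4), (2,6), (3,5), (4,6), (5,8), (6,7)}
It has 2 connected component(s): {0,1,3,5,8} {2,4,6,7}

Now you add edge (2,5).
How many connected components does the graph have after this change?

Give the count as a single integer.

Answer: 1

Derivation:
Initial component count: 2
Add (2,5): merges two components. Count decreases: 2 -> 1.
New component count: 1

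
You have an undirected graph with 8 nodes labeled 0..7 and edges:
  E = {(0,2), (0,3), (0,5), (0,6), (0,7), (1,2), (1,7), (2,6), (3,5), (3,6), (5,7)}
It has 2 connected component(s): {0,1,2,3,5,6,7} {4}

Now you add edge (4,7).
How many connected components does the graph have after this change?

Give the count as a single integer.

Answer: 1

Derivation:
Initial component count: 2
Add (4,7): merges two components. Count decreases: 2 -> 1.
New component count: 1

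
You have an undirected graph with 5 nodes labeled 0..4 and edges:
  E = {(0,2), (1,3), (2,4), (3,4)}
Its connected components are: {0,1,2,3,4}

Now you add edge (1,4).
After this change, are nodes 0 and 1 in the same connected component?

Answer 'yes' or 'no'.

Answer: yes

Derivation:
Initial components: {0,1,2,3,4}
Adding edge (1,4): both already in same component {0,1,2,3,4}. No change.
New components: {0,1,2,3,4}
Are 0 and 1 in the same component? yes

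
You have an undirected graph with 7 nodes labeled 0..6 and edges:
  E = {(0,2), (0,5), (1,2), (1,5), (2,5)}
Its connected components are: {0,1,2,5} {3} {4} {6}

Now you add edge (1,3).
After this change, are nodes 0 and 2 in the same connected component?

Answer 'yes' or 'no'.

Initial components: {0,1,2,5} {3} {4} {6}
Adding edge (1,3): merges {0,1,2,5} and {3}.
New components: {0,1,2,3,5} {4} {6}
Are 0 and 2 in the same component? yes

Answer: yes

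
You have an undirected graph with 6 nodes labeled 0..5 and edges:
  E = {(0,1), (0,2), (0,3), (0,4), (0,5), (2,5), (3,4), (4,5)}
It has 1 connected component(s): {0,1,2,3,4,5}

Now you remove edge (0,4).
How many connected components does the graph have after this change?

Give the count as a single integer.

Answer: 1

Derivation:
Initial component count: 1
Remove (0,4): not a bridge. Count unchanged: 1.
  After removal, components: {0,1,2,3,4,5}
New component count: 1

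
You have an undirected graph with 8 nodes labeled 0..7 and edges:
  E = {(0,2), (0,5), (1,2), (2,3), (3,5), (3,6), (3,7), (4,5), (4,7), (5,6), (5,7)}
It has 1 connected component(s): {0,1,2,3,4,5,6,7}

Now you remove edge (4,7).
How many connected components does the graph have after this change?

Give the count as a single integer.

Answer: 1

Derivation:
Initial component count: 1
Remove (4,7): not a bridge. Count unchanged: 1.
  After removal, components: {0,1,2,3,4,5,6,7}
New component count: 1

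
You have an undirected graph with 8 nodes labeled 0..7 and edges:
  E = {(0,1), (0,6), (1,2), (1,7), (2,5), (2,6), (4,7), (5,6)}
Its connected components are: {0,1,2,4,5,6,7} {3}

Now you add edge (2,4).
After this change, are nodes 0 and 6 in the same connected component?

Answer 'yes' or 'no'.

Initial components: {0,1,2,4,5,6,7} {3}
Adding edge (2,4): both already in same component {0,1,2,4,5,6,7}. No change.
New components: {0,1,2,4,5,6,7} {3}
Are 0 and 6 in the same component? yes

Answer: yes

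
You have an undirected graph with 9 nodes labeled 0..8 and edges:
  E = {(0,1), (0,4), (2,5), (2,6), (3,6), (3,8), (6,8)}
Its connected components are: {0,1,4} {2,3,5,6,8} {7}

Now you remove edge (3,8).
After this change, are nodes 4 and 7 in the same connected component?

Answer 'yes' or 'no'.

Initial components: {0,1,4} {2,3,5,6,8} {7}
Removing edge (3,8): not a bridge — component count unchanged at 3.
New components: {0,1,4} {2,3,5,6,8} {7}
Are 4 and 7 in the same component? no

Answer: no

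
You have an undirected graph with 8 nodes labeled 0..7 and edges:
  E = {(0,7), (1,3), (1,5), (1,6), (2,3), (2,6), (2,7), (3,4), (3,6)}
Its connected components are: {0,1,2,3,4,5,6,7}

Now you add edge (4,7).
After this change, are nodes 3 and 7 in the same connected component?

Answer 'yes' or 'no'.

Answer: yes

Derivation:
Initial components: {0,1,2,3,4,5,6,7}
Adding edge (4,7): both already in same component {0,1,2,3,4,5,6,7}. No change.
New components: {0,1,2,3,4,5,6,7}
Are 3 and 7 in the same component? yes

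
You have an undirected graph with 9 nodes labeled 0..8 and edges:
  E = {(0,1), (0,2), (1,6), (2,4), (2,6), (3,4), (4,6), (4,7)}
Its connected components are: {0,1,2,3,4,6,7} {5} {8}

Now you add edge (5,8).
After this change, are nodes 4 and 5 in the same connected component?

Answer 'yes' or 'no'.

Initial components: {0,1,2,3,4,6,7} {5} {8}
Adding edge (5,8): merges {5} and {8}.
New components: {0,1,2,3,4,6,7} {5,8}
Are 4 and 5 in the same component? no

Answer: no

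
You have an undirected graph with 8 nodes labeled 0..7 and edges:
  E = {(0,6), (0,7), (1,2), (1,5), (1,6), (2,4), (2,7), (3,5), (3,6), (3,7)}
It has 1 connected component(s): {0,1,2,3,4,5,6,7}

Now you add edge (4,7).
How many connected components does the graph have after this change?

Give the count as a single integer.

Initial component count: 1
Add (4,7): endpoints already in same component. Count unchanged: 1.
New component count: 1

Answer: 1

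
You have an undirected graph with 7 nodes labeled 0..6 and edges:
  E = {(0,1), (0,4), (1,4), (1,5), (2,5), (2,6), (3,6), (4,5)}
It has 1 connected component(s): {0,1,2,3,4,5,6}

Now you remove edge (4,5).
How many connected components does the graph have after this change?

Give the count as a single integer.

Initial component count: 1
Remove (4,5): not a bridge. Count unchanged: 1.
  After removal, components: {0,1,2,3,4,5,6}
New component count: 1

Answer: 1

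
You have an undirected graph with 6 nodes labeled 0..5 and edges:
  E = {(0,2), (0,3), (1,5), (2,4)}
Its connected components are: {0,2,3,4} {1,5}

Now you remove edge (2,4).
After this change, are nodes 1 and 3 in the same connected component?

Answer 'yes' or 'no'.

Answer: no

Derivation:
Initial components: {0,2,3,4} {1,5}
Removing edge (2,4): it was a bridge — component count 2 -> 3.
New components: {0,2,3} {1,5} {4}
Are 1 and 3 in the same component? no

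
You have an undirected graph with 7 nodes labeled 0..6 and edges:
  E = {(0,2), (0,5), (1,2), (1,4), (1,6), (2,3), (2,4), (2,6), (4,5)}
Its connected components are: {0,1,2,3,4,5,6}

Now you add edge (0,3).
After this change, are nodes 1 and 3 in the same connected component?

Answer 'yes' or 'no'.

Answer: yes

Derivation:
Initial components: {0,1,2,3,4,5,6}
Adding edge (0,3): both already in same component {0,1,2,3,4,5,6}. No change.
New components: {0,1,2,3,4,5,6}
Are 1 and 3 in the same component? yes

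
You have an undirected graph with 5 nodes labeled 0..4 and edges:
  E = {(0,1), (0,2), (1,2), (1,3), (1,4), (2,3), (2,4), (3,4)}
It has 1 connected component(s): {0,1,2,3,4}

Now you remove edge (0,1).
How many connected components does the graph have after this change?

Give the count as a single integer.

Answer: 1

Derivation:
Initial component count: 1
Remove (0,1): not a bridge. Count unchanged: 1.
  After removal, components: {0,1,2,3,4}
New component count: 1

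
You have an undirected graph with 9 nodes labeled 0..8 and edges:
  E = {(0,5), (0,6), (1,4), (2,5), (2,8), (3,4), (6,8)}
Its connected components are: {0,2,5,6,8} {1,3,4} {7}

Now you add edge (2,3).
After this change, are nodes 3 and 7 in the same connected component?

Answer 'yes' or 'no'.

Initial components: {0,2,5,6,8} {1,3,4} {7}
Adding edge (2,3): merges {0,2,5,6,8} and {1,3,4}.
New components: {0,1,2,3,4,5,6,8} {7}
Are 3 and 7 in the same component? no

Answer: no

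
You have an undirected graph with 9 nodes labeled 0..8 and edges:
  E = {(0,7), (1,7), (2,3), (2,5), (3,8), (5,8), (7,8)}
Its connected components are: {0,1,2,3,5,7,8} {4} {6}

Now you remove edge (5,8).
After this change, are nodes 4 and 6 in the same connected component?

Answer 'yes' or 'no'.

Initial components: {0,1,2,3,5,7,8} {4} {6}
Removing edge (5,8): not a bridge — component count unchanged at 3.
New components: {0,1,2,3,5,7,8} {4} {6}
Are 4 and 6 in the same component? no

Answer: no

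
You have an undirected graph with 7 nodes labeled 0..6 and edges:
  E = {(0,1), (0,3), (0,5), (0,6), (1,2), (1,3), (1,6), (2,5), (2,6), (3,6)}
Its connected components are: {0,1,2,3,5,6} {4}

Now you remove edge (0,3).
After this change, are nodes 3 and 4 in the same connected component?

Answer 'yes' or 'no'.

Initial components: {0,1,2,3,5,6} {4}
Removing edge (0,3): not a bridge — component count unchanged at 2.
New components: {0,1,2,3,5,6} {4}
Are 3 and 4 in the same component? no

Answer: no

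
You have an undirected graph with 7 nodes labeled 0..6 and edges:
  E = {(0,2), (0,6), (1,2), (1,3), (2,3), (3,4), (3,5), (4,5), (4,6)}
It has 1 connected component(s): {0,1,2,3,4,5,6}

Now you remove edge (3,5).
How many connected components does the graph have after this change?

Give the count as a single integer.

Initial component count: 1
Remove (3,5): not a bridge. Count unchanged: 1.
  After removal, components: {0,1,2,3,4,5,6}
New component count: 1

Answer: 1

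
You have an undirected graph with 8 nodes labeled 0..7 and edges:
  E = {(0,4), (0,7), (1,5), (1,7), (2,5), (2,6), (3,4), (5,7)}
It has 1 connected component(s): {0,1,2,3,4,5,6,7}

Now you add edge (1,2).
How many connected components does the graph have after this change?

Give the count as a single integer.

Initial component count: 1
Add (1,2): endpoints already in same component. Count unchanged: 1.
New component count: 1

Answer: 1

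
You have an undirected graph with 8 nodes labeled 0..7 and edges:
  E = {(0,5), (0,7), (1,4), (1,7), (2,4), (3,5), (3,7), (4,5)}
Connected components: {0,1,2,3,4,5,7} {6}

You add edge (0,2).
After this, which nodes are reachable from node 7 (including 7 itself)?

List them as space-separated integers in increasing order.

Answer: 0 1 2 3 4 5 7

Derivation:
Before: nodes reachable from 7: {0,1,2,3,4,5,7}
Adding (0,2): both endpoints already in same component. Reachability from 7 unchanged.
After: nodes reachable from 7: {0,1,2,3,4,5,7}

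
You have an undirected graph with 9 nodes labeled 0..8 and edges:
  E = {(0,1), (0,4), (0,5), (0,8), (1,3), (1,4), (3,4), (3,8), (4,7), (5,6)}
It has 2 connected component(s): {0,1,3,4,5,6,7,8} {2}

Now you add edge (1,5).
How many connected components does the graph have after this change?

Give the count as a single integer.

Answer: 2

Derivation:
Initial component count: 2
Add (1,5): endpoints already in same component. Count unchanged: 2.
New component count: 2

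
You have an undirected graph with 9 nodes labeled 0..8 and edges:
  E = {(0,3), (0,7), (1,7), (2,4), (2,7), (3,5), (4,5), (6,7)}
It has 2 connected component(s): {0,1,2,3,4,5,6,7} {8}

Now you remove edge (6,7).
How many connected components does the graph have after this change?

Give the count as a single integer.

Answer: 3

Derivation:
Initial component count: 2
Remove (6,7): it was a bridge. Count increases: 2 -> 3.
  After removal, components: {0,1,2,3,4,5,7} {6} {8}
New component count: 3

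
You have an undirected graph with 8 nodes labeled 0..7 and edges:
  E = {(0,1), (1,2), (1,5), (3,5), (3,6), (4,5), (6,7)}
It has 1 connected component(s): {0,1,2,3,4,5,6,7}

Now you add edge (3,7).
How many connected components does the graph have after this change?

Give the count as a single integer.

Initial component count: 1
Add (3,7): endpoints already in same component. Count unchanged: 1.
New component count: 1

Answer: 1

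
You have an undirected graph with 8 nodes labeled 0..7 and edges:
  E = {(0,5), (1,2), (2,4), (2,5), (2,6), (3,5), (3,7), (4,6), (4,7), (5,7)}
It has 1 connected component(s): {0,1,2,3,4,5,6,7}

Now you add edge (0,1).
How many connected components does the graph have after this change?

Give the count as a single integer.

Initial component count: 1
Add (0,1): endpoints already in same component. Count unchanged: 1.
New component count: 1

Answer: 1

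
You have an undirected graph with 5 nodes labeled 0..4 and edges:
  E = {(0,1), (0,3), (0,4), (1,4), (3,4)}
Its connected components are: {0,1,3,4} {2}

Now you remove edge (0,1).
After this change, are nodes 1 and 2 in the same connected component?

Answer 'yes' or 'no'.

Initial components: {0,1,3,4} {2}
Removing edge (0,1): not a bridge — component count unchanged at 2.
New components: {0,1,3,4} {2}
Are 1 and 2 in the same component? no

Answer: no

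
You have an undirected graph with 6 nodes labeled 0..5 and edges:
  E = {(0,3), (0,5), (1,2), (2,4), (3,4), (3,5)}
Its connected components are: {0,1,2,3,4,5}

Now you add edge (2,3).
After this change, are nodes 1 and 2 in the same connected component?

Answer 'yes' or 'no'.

Initial components: {0,1,2,3,4,5}
Adding edge (2,3): both already in same component {0,1,2,3,4,5}. No change.
New components: {0,1,2,3,4,5}
Are 1 and 2 in the same component? yes

Answer: yes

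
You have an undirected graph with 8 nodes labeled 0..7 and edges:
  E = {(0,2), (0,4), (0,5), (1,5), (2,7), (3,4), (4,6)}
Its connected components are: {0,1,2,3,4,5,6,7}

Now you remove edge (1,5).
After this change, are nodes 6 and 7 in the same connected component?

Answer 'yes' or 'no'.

Answer: yes

Derivation:
Initial components: {0,1,2,3,4,5,6,7}
Removing edge (1,5): it was a bridge — component count 1 -> 2.
New components: {0,2,3,4,5,6,7} {1}
Are 6 and 7 in the same component? yes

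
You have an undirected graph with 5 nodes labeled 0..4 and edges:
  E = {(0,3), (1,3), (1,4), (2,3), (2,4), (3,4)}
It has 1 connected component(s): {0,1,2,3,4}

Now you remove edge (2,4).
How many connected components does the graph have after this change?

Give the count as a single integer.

Answer: 1

Derivation:
Initial component count: 1
Remove (2,4): not a bridge. Count unchanged: 1.
  After removal, components: {0,1,2,3,4}
New component count: 1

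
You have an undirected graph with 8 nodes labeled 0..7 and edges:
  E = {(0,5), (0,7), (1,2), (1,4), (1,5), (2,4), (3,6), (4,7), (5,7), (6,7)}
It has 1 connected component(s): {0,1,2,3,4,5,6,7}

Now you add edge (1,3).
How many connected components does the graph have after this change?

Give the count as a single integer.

Initial component count: 1
Add (1,3): endpoints already in same component. Count unchanged: 1.
New component count: 1

Answer: 1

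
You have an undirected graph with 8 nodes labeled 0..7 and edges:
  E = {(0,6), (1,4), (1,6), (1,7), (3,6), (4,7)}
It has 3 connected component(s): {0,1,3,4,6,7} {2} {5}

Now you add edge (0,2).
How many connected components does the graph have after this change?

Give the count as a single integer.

Initial component count: 3
Add (0,2): merges two components. Count decreases: 3 -> 2.
New component count: 2

Answer: 2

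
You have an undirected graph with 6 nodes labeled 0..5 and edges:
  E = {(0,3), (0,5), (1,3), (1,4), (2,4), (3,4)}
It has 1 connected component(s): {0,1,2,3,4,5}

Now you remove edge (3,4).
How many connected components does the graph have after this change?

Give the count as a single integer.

Answer: 1

Derivation:
Initial component count: 1
Remove (3,4): not a bridge. Count unchanged: 1.
  After removal, components: {0,1,2,3,4,5}
New component count: 1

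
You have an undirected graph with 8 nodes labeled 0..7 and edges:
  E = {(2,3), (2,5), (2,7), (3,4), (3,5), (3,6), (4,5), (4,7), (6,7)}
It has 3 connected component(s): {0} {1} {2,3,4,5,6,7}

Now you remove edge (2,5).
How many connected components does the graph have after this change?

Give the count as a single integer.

Initial component count: 3
Remove (2,5): not a bridge. Count unchanged: 3.
  After removal, components: {0} {1} {2,3,4,5,6,7}
New component count: 3

Answer: 3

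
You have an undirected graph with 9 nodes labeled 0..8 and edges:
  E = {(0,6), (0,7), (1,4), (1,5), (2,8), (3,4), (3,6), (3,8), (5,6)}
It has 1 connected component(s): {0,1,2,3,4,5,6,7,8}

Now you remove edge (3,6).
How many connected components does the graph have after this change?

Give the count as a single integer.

Initial component count: 1
Remove (3,6): not a bridge. Count unchanged: 1.
  After removal, components: {0,1,2,3,4,5,6,7,8}
New component count: 1

Answer: 1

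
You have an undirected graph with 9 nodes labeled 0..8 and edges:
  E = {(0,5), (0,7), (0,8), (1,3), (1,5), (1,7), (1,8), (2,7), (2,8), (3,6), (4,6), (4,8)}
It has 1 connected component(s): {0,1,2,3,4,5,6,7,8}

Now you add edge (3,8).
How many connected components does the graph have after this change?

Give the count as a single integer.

Initial component count: 1
Add (3,8): endpoints already in same component. Count unchanged: 1.
New component count: 1

Answer: 1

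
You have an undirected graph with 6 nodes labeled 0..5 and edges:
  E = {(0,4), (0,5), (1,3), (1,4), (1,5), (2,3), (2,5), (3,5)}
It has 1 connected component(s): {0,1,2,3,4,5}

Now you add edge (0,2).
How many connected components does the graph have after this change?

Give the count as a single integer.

Initial component count: 1
Add (0,2): endpoints already in same component. Count unchanged: 1.
New component count: 1

Answer: 1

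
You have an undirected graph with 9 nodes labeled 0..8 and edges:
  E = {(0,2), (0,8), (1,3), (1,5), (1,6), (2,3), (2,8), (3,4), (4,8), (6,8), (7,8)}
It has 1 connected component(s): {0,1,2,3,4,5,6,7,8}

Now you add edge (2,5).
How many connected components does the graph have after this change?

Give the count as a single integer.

Initial component count: 1
Add (2,5): endpoints already in same component. Count unchanged: 1.
New component count: 1

Answer: 1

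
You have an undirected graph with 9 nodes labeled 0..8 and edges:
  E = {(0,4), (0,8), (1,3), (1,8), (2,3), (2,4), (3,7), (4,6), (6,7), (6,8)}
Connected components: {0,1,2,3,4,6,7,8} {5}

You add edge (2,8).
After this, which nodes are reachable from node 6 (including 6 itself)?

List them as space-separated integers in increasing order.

Answer: 0 1 2 3 4 6 7 8

Derivation:
Before: nodes reachable from 6: {0,1,2,3,4,6,7,8}
Adding (2,8): both endpoints already in same component. Reachability from 6 unchanged.
After: nodes reachable from 6: {0,1,2,3,4,6,7,8}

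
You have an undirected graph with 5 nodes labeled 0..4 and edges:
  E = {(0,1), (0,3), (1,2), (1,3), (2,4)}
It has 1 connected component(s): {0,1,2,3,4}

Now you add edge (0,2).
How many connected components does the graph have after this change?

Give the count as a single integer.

Initial component count: 1
Add (0,2): endpoints already in same component. Count unchanged: 1.
New component count: 1

Answer: 1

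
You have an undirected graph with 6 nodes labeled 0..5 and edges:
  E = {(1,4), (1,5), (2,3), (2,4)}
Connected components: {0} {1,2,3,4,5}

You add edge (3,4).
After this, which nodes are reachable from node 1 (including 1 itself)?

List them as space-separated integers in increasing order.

Answer: 1 2 3 4 5

Derivation:
Before: nodes reachable from 1: {1,2,3,4,5}
Adding (3,4): both endpoints already in same component. Reachability from 1 unchanged.
After: nodes reachable from 1: {1,2,3,4,5}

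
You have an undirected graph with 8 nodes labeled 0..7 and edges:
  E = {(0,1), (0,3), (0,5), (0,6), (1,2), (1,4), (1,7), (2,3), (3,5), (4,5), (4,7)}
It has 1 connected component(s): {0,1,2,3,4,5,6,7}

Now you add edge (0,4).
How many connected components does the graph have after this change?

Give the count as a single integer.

Answer: 1

Derivation:
Initial component count: 1
Add (0,4): endpoints already in same component. Count unchanged: 1.
New component count: 1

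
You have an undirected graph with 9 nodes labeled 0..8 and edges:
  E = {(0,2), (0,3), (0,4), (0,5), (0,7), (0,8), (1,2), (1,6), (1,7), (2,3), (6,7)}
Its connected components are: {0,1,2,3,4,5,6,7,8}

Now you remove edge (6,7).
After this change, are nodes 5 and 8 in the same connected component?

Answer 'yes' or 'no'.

Answer: yes

Derivation:
Initial components: {0,1,2,3,4,5,6,7,8}
Removing edge (6,7): not a bridge — component count unchanged at 1.
New components: {0,1,2,3,4,5,6,7,8}
Are 5 and 8 in the same component? yes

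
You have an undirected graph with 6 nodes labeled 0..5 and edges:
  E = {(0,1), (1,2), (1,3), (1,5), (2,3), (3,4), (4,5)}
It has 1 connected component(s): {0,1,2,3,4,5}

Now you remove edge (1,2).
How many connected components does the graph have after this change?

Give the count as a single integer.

Answer: 1

Derivation:
Initial component count: 1
Remove (1,2): not a bridge. Count unchanged: 1.
  After removal, components: {0,1,2,3,4,5}
New component count: 1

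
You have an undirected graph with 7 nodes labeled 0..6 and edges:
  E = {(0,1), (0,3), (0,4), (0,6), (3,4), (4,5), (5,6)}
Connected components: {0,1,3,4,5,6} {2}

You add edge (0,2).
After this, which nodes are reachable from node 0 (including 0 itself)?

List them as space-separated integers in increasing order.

Answer: 0 1 2 3 4 5 6

Derivation:
Before: nodes reachable from 0: {0,1,3,4,5,6}
Adding (0,2): merges 0's component with another. Reachability grows.
After: nodes reachable from 0: {0,1,2,3,4,5,6}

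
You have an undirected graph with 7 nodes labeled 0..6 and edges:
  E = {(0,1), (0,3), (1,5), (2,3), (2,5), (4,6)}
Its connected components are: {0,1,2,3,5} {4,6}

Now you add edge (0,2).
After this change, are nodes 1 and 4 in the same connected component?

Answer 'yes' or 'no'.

Initial components: {0,1,2,3,5} {4,6}
Adding edge (0,2): both already in same component {0,1,2,3,5}. No change.
New components: {0,1,2,3,5} {4,6}
Are 1 and 4 in the same component? no

Answer: no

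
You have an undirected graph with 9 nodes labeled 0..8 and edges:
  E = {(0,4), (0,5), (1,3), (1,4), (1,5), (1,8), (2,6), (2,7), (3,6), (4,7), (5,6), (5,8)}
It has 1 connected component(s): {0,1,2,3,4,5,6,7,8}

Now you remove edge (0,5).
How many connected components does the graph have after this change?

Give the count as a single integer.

Initial component count: 1
Remove (0,5): not a bridge. Count unchanged: 1.
  After removal, components: {0,1,2,3,4,5,6,7,8}
New component count: 1

Answer: 1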